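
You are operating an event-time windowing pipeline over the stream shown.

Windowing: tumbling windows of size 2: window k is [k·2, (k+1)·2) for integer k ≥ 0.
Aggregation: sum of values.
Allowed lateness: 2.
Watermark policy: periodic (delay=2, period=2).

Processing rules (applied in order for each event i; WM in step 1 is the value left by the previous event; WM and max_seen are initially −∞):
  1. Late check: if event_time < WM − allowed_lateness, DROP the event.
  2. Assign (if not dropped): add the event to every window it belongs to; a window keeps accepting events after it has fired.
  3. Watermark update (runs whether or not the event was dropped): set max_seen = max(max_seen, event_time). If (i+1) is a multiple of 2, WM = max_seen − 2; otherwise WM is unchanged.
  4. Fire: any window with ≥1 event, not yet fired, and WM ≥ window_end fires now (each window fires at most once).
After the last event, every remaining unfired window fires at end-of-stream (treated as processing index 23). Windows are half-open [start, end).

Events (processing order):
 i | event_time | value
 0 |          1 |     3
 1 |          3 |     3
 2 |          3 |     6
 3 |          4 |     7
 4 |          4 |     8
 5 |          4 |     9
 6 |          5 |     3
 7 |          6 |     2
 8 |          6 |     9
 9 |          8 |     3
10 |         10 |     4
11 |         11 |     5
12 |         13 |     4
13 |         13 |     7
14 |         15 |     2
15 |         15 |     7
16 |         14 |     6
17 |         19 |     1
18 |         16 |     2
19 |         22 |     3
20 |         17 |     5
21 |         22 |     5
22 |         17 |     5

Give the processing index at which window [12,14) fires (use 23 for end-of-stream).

i=0 t=1 v=3: → [0,2); WM=−∞
i=1 t=3 v=3: → [2,4); WM=1
i=2 t=3 v=6: → [2,4); WM=1
i=3 t=4 v=7: → [4,6); WM=2; [0,2) fires=3
i=4 t=4 v=8: → [4,6); WM=2
i=5 t=4 v=9: → [4,6); WM=2
i=6 t=5 v=3: → [4,6); WM=2
i=7 t=6 v=2: → [6,8); WM=4; [2,4) fires=9
i=8 t=6 v=9: → [6,8); WM=4
i=9 t=8 v=3: → [8,10); WM=6; [4,6) fires=27
i=10 t=10 v=4: → [10,12); WM=6
i=11 t=11 v=5: → [10,12); WM=9; [6,8) fires=11
i=12 t=13 v=4: → [12,14); WM=9
i=13 t=13 v=7: → [12,14); WM=11; [8,10) fires=3
i=14 t=15 v=2: → [14,16); WM=11
i=15 t=15 v=7: → [14,16); WM=13; [10,12) fires=9
i=16 t=14 v=6: → [14,16); WM=13
i=17 t=19 v=1: → [18,20); WM=17; [12,14) fires=11 [14,16) fires=15
i=18 t=16 v=2: → [16,18); WM=17
i=19 t=22 v=3: → [22,24); WM=20; [16,18) fires=2 [18,20) fires=1
i=20 t=17 v=5: DROP (t<20-2); WM=20
i=21 t=22 v=5: → [22,24); WM=20
i=22 t=17 v=5: DROP (t<20-2); WM=20

17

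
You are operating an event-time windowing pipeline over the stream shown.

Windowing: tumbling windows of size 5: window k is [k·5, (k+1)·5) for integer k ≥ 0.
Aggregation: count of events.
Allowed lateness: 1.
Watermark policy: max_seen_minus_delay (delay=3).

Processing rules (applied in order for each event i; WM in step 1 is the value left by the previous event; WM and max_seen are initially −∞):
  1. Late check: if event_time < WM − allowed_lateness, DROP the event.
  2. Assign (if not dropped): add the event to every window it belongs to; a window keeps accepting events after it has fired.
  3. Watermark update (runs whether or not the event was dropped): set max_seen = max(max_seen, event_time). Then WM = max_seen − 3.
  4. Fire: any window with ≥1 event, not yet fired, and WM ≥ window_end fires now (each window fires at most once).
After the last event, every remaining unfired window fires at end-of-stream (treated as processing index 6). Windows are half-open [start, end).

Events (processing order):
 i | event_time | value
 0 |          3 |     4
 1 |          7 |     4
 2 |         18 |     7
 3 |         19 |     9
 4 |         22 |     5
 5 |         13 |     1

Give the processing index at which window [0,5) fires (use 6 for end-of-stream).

i=0 t=3 v=4: → [0,5); WM=0
i=1 t=7 v=4: → [5,10); WM=4
i=2 t=18 v=7: → [15,20); WM=15; [0,5) fires=1 [5,10) fires=1
i=3 t=19 v=9: → [15,20); WM=16
i=4 t=22 v=5: → [20,25); WM=19
i=5 t=13 v=1: DROP (t<19-1); WM=19

2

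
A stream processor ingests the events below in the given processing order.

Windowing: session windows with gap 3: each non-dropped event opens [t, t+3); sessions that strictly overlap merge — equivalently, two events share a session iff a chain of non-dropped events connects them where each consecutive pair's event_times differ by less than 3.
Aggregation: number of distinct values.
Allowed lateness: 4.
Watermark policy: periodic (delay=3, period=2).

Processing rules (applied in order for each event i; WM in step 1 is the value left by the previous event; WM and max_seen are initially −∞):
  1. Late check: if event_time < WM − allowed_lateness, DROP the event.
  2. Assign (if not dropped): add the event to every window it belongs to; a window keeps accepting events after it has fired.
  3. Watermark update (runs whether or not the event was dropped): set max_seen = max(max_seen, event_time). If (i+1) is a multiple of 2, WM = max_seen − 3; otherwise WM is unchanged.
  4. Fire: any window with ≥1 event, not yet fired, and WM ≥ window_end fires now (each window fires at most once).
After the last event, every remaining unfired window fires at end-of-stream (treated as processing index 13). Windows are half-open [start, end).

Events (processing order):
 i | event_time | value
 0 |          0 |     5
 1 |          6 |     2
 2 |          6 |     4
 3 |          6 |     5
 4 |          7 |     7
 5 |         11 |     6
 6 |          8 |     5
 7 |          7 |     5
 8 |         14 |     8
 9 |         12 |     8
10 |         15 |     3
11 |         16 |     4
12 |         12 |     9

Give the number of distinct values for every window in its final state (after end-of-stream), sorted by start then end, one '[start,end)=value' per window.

[0,3)=1 [6,11)=4 [11,19)=5

i=0 t=0 v=5: → [0,3); WM=−∞
i=1 t=6 v=2: → [6,9); WM=3
i=2 t=6 v=4: → [6,9); WM=3
i=3 t=6 v=5: → [6,9); WM=3
i=4 t=7 v=7: → [6,10); WM=3
i=5 t=11 v=6: → [11,14); WM=8
i=6 t=8 v=5: → [6,11); WM=8
i=7 t=7 v=5: → [6,11); WM=8
i=8 t=14 v=8: → [14,17); WM=8
i=9 t=12 v=8: → [11,17); WM=11
i=10 t=15 v=3: → [11,18); WM=11
i=11 t=16 v=4: → [11,19); WM=13
i=12 t=12 v=9: → [11,19); WM=13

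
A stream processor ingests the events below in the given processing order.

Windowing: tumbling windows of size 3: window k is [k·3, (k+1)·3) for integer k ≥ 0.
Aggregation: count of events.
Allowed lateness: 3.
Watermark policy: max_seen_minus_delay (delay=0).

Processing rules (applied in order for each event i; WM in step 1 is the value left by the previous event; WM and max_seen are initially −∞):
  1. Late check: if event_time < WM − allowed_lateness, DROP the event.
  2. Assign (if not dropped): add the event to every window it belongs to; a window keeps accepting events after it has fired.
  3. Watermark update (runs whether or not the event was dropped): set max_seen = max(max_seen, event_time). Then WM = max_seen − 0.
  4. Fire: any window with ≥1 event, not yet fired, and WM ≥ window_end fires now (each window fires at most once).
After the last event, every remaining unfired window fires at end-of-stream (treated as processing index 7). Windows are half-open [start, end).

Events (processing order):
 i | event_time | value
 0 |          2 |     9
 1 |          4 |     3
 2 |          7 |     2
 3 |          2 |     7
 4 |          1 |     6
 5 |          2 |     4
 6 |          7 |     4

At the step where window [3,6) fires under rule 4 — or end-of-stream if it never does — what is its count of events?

1

i=0 t=2 v=9: → [0,3); WM=2
i=1 t=4 v=3: → [3,6); WM=4; [0,3) fires=1
i=2 t=7 v=2: → [6,9); WM=7; [3,6) fires=1
i=3 t=2 v=7: DROP (t<7-3); WM=7
i=4 t=1 v=6: DROP (t<7-3); WM=7
i=5 t=2 v=4: DROP (t<7-3); WM=7
i=6 t=7 v=4: → [6,9); WM=7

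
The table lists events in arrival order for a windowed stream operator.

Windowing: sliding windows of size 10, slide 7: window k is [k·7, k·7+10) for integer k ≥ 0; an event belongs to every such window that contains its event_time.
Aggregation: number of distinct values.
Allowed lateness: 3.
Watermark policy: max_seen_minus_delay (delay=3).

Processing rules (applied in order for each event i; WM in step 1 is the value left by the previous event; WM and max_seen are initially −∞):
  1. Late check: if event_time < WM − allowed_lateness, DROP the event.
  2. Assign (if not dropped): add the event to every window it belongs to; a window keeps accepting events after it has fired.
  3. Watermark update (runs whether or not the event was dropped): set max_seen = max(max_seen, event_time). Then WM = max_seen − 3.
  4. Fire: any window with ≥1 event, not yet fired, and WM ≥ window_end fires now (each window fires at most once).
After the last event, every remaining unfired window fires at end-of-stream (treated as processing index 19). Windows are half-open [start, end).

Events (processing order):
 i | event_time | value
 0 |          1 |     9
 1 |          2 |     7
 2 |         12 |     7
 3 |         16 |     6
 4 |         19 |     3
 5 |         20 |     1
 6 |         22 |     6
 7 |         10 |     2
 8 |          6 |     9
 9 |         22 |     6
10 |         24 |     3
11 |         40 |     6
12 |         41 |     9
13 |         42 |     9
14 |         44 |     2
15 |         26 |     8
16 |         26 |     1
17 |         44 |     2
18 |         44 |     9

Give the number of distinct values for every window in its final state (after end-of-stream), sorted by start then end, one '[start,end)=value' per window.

i=0 t=1 v=9: → [0,10); WM=-2
i=1 t=2 v=7: → [0,10); WM=-1
i=2 t=12 v=7: → [7,17); WM=9
i=3 t=16 v=6: → [14,24),[7,17); WM=13; [0,10) fires=2
i=4 t=19 v=3: → [14,24); WM=16
i=5 t=20 v=1: → [14,24); WM=17; [7,17) fires=2
i=6 t=22 v=6: → [21,31),[14,24); WM=19
i=7 t=10 v=2: DROP (t<19-3); WM=19
i=8 t=6 v=9: DROP (t<19-3); WM=19
i=9 t=22 v=6: → [21,31),[14,24); WM=19
i=10 t=24 v=3: → [21,31); WM=21
i=11 t=40 v=6: → [35,45); WM=37; [14,24) fires=3 [21,31) fires=2
i=12 t=41 v=9: → [35,45); WM=38
i=13 t=42 v=9: → [42,52),[35,45); WM=39
i=14 t=44 v=2: → [42,52),[35,45); WM=41
i=15 t=26 v=8: DROP (t<41-3); WM=41
i=16 t=26 v=1: DROP (t<41-3); WM=41
i=17 t=44 v=2: → [42,52),[35,45); WM=41
i=18 t=44 v=9: → [42,52),[35,45); WM=41

[0,10)=2 [7,17)=2 [14,24)=3 [21,31)=2 [35,45)=3 [42,52)=2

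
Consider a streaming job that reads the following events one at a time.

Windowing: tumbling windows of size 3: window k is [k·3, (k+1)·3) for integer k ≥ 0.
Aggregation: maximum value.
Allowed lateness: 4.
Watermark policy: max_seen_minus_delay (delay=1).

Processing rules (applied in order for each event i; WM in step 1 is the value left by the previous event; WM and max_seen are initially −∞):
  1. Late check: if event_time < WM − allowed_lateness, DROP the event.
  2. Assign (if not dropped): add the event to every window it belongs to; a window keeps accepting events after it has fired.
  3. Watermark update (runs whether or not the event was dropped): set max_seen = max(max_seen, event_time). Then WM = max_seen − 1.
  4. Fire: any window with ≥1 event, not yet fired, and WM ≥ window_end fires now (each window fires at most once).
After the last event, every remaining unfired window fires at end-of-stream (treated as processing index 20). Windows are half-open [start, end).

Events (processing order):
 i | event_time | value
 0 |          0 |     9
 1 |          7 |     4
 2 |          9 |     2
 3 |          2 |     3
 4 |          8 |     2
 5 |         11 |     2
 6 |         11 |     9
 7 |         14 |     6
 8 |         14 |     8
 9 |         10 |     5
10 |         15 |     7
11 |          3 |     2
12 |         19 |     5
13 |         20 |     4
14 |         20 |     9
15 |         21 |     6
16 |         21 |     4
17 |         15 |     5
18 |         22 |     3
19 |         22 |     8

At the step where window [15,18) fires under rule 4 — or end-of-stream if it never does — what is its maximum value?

7

i=0 t=0 v=9: → [0,3); WM=-1
i=1 t=7 v=4: → [6,9); WM=6; [0,3) fires=9
i=2 t=9 v=2: → [9,12); WM=8
i=3 t=2 v=3: DROP (t<8-4); WM=8
i=4 t=8 v=2: → [6,9); WM=8
i=5 t=11 v=2: → [9,12); WM=10; [6,9) fires=4
i=6 t=11 v=9: → [9,12); WM=10
i=7 t=14 v=6: → [12,15); WM=13; [9,12) fires=9
i=8 t=14 v=8: → [12,15); WM=13
i=9 t=10 v=5: → [9,12); WM=13
i=10 t=15 v=7: → [15,18); WM=14
i=11 t=3 v=2: DROP (t<14-4); WM=14
i=12 t=19 v=5: → [18,21); WM=18; [12,15) fires=8 [15,18) fires=7
i=13 t=20 v=4: → [18,21); WM=19
i=14 t=20 v=9: → [18,21); WM=19
i=15 t=21 v=6: → [21,24); WM=20
i=16 t=21 v=4: → [21,24); WM=20
i=17 t=15 v=5: DROP (t<20-4); WM=20
i=18 t=22 v=3: → [21,24); WM=21; [18,21) fires=9
i=19 t=22 v=8: → [21,24); WM=21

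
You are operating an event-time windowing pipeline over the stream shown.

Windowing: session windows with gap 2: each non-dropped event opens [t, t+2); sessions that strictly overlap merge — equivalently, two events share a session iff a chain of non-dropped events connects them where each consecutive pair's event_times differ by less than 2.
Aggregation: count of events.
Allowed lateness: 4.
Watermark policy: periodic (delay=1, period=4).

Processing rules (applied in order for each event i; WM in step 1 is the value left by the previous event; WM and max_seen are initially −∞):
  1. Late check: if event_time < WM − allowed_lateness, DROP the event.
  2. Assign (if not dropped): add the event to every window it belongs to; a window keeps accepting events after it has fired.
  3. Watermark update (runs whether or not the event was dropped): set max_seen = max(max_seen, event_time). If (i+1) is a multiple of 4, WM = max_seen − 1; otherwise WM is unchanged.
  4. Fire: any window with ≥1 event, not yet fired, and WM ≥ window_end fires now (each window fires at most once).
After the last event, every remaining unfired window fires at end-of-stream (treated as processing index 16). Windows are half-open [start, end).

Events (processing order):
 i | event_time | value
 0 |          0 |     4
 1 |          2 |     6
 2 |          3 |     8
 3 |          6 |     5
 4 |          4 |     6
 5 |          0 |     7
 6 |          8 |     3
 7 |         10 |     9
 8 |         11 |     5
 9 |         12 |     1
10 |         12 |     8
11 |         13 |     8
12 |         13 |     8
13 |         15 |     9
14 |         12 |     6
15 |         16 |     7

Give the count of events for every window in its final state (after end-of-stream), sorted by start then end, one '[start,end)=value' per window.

i=0 t=0 v=4: → [0,2); WM=−∞
i=1 t=2 v=6: → [2,4); WM=−∞
i=2 t=3 v=8: → [2,5); WM=−∞
i=3 t=6 v=5: → [6,8); WM=5
i=4 t=4 v=6: → [2,6); WM=5
i=5 t=0 v=7: DROP (t<5-4); WM=5
i=6 t=8 v=3: → [8,10); WM=5
i=7 t=10 v=9: → [10,12); WM=9
i=8 t=11 v=5: → [10,13); WM=9
i=9 t=12 v=1: → [10,14); WM=9
i=10 t=12 v=8: → [10,14); WM=9
i=11 t=13 v=8: → [10,15); WM=12
i=12 t=13 v=8: → [10,15); WM=12
i=13 t=15 v=9: → [15,17); WM=12
i=14 t=12 v=6: → [10,15); WM=12
i=15 t=16 v=7: → [15,18); WM=15

[0,2)=1 [2,6)=3 [6,8)=1 [8,10)=1 [10,15)=7 [15,18)=2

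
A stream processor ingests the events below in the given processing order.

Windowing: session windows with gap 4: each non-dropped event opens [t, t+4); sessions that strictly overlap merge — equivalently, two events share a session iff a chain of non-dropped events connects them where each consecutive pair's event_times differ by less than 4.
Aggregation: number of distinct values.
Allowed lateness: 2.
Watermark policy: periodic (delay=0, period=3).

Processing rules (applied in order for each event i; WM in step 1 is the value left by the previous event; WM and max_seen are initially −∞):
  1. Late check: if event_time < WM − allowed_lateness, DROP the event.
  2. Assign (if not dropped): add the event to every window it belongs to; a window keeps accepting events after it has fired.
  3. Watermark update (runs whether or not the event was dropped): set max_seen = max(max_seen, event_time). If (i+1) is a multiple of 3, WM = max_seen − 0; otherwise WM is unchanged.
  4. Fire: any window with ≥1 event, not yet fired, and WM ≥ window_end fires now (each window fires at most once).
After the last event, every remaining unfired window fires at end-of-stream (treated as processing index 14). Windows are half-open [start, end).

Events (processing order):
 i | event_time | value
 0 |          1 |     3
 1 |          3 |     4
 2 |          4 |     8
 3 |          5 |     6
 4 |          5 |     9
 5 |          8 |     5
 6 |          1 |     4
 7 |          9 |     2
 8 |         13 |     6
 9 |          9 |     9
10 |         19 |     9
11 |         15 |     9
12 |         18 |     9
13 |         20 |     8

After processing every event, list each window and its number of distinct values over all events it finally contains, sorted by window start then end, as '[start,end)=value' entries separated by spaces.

i=0 t=1 v=3: → [1,5); WM=−∞
i=1 t=3 v=4: → [1,7); WM=−∞
i=2 t=4 v=8: → [1,8); WM=4
i=3 t=5 v=6: → [1,9); WM=4
i=4 t=5 v=9: → [1,9); WM=4
i=5 t=8 v=5: → [1,12); WM=8
i=6 t=1 v=4: DROP (t<8-2); WM=8
i=7 t=9 v=2: → [1,13); WM=8
i=8 t=13 v=6: → [13,17); WM=13
i=9 t=9 v=9: DROP (t<13-2); WM=13
i=10 t=19 v=9: → [19,23); WM=13
i=11 t=15 v=9: → [13,19); WM=19
i=12 t=18 v=9: → [13,23); WM=19
i=13 t=20 v=8: → [13,24); WM=19

[1,13)=7 [13,24)=3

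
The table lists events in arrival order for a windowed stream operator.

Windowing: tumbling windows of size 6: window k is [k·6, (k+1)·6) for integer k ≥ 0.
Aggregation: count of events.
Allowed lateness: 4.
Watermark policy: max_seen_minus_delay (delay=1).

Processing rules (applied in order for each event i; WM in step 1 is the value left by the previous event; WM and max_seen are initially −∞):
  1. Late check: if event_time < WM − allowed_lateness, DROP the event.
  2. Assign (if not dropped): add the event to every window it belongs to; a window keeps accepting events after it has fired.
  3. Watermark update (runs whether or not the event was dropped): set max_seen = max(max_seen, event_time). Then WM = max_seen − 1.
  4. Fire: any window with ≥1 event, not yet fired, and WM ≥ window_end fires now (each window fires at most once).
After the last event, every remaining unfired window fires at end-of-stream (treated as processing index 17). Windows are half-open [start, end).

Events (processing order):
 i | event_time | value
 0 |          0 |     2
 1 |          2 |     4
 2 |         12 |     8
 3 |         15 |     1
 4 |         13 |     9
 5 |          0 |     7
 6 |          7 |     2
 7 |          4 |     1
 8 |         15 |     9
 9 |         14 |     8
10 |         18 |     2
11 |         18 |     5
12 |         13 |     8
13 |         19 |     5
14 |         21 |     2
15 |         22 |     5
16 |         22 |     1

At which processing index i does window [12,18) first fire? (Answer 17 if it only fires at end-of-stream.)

13

i=0 t=0 v=2: → [0,6); WM=-1
i=1 t=2 v=4: → [0,6); WM=1
i=2 t=12 v=8: → [12,18); WM=11; [0,6) fires=2
i=3 t=15 v=1: → [12,18); WM=14
i=4 t=13 v=9: → [12,18); WM=14
i=5 t=0 v=7: DROP (t<14-4); WM=14
i=6 t=7 v=2: DROP (t<14-4); WM=14
i=7 t=4 v=1: DROP (t<14-4); WM=14
i=8 t=15 v=9: → [12,18); WM=14
i=9 t=14 v=8: → [12,18); WM=14
i=10 t=18 v=2: → [18,24); WM=17
i=11 t=18 v=5: → [18,24); WM=17
i=12 t=13 v=8: → [12,18); WM=17
i=13 t=19 v=5: → [18,24); WM=18; [12,18) fires=6
i=14 t=21 v=2: → [18,24); WM=20
i=15 t=22 v=5: → [18,24); WM=21
i=16 t=22 v=1: → [18,24); WM=21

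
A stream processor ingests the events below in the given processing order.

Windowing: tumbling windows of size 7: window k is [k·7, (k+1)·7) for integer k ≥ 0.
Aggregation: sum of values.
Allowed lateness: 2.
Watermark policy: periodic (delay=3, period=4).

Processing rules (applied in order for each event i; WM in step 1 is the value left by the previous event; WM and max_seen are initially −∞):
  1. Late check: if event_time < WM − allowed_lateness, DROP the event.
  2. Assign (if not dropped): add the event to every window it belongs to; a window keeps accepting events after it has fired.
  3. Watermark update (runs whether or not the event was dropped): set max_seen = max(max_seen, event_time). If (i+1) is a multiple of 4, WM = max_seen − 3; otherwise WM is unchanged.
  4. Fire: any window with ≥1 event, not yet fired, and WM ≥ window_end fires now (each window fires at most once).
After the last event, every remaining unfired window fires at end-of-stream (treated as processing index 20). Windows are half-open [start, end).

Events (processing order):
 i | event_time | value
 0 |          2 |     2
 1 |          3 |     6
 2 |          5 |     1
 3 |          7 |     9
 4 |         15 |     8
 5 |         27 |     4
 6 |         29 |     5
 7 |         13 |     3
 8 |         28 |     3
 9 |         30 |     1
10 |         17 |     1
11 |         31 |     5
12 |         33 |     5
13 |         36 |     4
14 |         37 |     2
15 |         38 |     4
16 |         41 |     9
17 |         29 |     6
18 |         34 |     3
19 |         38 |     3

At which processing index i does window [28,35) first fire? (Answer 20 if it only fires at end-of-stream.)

15

i=0 t=2 v=2: → [0,7); WM=−∞
i=1 t=3 v=6: → [0,7); WM=−∞
i=2 t=5 v=1: → [0,7); WM=−∞
i=3 t=7 v=9: → [7,14); WM=4
i=4 t=15 v=8: → [14,21); WM=4
i=5 t=27 v=4: → [21,28); WM=4
i=6 t=29 v=5: → [28,35); WM=4
i=7 t=13 v=3: → [7,14); WM=26; [0,7) fires=9 [7,14) fires=12 [14,21) fires=8
i=8 t=28 v=3: → [28,35); WM=26
i=9 t=30 v=1: → [28,35); WM=26
i=10 t=17 v=1: DROP (t<26-2); WM=26
i=11 t=31 v=5: → [28,35); WM=28; [21,28) fires=4
i=12 t=33 v=5: → [28,35); WM=28
i=13 t=36 v=4: → [35,42); WM=28
i=14 t=37 v=2: → [35,42); WM=28
i=15 t=38 v=4: → [35,42); WM=35; [28,35) fires=19
i=16 t=41 v=9: → [35,42); WM=35
i=17 t=29 v=6: DROP (t<35-2); WM=35
i=18 t=34 v=3: → [28,35); WM=35
i=19 t=38 v=3: → [35,42); WM=38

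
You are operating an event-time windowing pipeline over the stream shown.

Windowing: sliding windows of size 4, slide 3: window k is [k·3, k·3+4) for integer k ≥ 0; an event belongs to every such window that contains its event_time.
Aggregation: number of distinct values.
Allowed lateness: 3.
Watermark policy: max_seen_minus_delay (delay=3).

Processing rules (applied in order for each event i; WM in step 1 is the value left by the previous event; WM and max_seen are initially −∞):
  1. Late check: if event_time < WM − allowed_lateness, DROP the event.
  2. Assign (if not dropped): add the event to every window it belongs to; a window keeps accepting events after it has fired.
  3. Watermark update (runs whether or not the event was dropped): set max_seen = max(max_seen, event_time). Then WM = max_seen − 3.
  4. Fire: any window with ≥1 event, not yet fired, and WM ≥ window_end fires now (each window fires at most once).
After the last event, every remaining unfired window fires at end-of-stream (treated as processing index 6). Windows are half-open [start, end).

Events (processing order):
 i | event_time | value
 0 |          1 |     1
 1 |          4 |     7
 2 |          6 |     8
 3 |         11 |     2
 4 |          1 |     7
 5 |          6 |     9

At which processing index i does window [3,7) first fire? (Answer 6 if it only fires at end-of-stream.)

3

i=0 t=1 v=1: → [0,4); WM=-2
i=1 t=4 v=7: → [3,7); WM=1
i=2 t=6 v=8: → [6,10),[3,7); WM=3
i=3 t=11 v=2: → [9,13); WM=8; [0,4) fires=1 [3,7) fires=2
i=4 t=1 v=7: DROP (t<8-3); WM=8
i=5 t=6 v=9: → [6,10),[3,7); WM=8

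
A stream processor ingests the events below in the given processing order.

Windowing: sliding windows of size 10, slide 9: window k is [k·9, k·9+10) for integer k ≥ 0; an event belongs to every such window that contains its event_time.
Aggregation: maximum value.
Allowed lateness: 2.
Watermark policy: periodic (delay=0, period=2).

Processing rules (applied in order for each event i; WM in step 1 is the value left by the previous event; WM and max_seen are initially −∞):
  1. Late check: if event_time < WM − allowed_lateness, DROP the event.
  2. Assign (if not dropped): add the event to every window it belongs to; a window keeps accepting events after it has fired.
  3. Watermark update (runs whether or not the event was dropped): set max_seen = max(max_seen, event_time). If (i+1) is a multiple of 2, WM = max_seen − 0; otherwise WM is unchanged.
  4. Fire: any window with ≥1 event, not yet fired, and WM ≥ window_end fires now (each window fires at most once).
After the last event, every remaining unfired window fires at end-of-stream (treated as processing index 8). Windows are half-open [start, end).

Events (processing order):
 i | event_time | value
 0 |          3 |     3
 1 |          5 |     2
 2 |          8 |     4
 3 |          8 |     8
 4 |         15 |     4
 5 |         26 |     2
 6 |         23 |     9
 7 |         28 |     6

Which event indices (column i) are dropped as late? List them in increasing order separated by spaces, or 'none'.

6

i=0 t=3 v=3: → [0,10); WM=−∞
i=1 t=5 v=2: → [0,10); WM=5
i=2 t=8 v=4: → [0,10); WM=5
i=3 t=8 v=8: → [0,10); WM=8
i=4 t=15 v=4: → [9,19); WM=8
i=5 t=26 v=2: → [18,28); WM=26; [0,10) fires=8 [9,19) fires=4
i=6 t=23 v=9: DROP (t<26-2); WM=26
i=7 t=28 v=6: → [27,37); WM=28; [18,28) fires=2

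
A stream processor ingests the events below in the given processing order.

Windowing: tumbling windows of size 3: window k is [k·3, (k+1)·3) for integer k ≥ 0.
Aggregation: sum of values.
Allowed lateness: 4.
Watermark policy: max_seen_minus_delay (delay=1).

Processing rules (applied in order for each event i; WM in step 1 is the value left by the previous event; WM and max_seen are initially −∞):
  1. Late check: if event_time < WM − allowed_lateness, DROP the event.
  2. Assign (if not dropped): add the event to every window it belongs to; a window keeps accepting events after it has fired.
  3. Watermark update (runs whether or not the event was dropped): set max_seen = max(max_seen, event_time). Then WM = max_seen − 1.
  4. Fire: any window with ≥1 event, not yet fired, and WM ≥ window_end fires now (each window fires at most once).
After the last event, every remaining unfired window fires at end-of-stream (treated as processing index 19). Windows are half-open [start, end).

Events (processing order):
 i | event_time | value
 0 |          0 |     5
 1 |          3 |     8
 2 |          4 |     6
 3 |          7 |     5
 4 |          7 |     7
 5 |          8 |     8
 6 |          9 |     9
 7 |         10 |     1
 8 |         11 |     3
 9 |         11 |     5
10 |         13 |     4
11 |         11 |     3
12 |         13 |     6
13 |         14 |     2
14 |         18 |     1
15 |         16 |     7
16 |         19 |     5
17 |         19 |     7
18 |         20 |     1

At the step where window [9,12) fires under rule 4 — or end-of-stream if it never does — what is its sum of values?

18

i=0 t=0 v=5: → [0,3); WM=-1
i=1 t=3 v=8: → [3,6); WM=2
i=2 t=4 v=6: → [3,6); WM=3; [0,3) fires=5
i=3 t=7 v=5: → [6,9); WM=6; [3,6) fires=14
i=4 t=7 v=7: → [6,9); WM=6
i=5 t=8 v=8: → [6,9); WM=7
i=6 t=9 v=9: → [9,12); WM=8
i=7 t=10 v=1: → [9,12); WM=9; [6,9) fires=20
i=8 t=11 v=3: → [9,12); WM=10
i=9 t=11 v=5: → [9,12); WM=10
i=10 t=13 v=4: → [12,15); WM=12; [9,12) fires=18
i=11 t=11 v=3: → [9,12); WM=12
i=12 t=13 v=6: → [12,15); WM=12
i=13 t=14 v=2: → [12,15); WM=13
i=14 t=18 v=1: → [18,21); WM=17; [12,15) fires=12
i=15 t=16 v=7: → [15,18); WM=17
i=16 t=19 v=5: → [18,21); WM=18; [15,18) fires=7
i=17 t=19 v=7: → [18,21); WM=18
i=18 t=20 v=1: → [18,21); WM=19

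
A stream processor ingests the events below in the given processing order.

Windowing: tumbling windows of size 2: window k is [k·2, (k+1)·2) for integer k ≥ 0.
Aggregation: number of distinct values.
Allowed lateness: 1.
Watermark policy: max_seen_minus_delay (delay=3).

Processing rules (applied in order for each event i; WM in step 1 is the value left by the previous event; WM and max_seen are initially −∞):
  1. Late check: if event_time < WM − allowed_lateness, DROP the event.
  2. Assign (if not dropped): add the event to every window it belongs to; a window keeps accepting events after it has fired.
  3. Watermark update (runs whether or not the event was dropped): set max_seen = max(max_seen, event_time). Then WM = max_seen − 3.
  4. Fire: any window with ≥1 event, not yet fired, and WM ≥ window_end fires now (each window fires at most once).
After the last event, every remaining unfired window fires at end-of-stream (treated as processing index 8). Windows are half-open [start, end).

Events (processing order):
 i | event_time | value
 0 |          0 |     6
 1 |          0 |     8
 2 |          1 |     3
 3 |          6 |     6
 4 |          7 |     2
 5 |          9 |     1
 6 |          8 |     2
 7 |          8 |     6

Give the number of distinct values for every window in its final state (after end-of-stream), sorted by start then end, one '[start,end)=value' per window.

i=0 t=0 v=6: → [0,2); WM=-3
i=1 t=0 v=8: → [0,2); WM=-3
i=2 t=1 v=3: → [0,2); WM=-2
i=3 t=6 v=6: → [6,8); WM=3; [0,2) fires=3
i=4 t=7 v=2: → [6,8); WM=4
i=5 t=9 v=1: → [8,10); WM=6
i=6 t=8 v=2: → [8,10); WM=6
i=7 t=8 v=6: → [8,10); WM=6

[0,2)=3 [6,8)=2 [8,10)=3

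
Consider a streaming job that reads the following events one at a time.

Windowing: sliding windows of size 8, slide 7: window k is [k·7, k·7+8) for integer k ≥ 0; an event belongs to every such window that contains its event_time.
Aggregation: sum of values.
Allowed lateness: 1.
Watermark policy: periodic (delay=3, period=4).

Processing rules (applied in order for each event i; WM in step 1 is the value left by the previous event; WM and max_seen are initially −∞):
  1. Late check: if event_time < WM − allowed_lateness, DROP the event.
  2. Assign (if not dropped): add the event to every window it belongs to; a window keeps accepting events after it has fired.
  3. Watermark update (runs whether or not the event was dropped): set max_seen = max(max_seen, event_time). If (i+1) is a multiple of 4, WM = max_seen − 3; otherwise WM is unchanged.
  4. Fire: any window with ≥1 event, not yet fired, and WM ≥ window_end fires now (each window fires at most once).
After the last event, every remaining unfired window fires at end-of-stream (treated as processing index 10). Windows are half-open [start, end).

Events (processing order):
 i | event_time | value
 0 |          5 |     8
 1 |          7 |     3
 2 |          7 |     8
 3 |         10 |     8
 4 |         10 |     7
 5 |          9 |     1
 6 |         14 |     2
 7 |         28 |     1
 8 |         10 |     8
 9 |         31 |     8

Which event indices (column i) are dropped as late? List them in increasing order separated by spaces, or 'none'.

i=0 t=5 v=8: → [0,8); WM=−∞
i=1 t=7 v=3: → [7,15),[0,8); WM=−∞
i=2 t=7 v=8: → [7,15),[0,8); WM=−∞
i=3 t=10 v=8: → [7,15); WM=7
i=4 t=10 v=7: → [7,15); WM=7
i=5 t=9 v=1: → [7,15); WM=7
i=6 t=14 v=2: → [14,22),[7,15); WM=7
i=7 t=28 v=1: → [28,36),[21,29); WM=25; [0,8) fires=19 [7,15) fires=29 [14,22) fires=2
i=8 t=10 v=8: DROP (t<25-1); WM=25
i=9 t=31 v=8: → [28,36); WM=25

8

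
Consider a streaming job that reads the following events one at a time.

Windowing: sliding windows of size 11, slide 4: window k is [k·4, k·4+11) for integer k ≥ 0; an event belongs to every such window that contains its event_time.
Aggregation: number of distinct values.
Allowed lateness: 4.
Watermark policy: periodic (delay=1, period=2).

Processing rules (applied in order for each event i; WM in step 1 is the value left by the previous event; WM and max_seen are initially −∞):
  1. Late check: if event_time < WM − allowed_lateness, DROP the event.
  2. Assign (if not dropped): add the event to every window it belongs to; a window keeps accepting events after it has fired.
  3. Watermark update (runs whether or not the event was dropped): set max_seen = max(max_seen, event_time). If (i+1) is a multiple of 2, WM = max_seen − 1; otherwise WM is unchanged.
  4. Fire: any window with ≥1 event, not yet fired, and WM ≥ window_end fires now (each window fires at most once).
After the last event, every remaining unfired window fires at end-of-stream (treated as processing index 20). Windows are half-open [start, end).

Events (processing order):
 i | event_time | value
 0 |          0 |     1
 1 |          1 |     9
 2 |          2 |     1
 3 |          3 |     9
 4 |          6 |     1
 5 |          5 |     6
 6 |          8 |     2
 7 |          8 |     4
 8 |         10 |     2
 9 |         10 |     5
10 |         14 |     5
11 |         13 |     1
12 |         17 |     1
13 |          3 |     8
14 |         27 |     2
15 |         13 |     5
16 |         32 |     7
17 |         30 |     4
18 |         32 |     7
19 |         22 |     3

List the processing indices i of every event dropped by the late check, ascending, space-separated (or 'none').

i=0 t=0 v=1: → [0,11); WM=−∞
i=1 t=1 v=9: → [0,11); WM=0
i=2 t=2 v=1: → [0,11); WM=0
i=3 t=3 v=9: → [0,11); WM=2
i=4 t=6 v=1: → [4,15),[0,11); WM=2
i=5 t=5 v=6: → [4,15),[0,11); WM=5
i=6 t=8 v=2: → [8,19),[4,15),[0,11); WM=5
i=7 t=8 v=4: → [8,19),[4,15),[0,11); WM=7
i=8 t=10 v=2: → [8,19),[4,15),[0,11); WM=7
i=9 t=10 v=5: → [8,19),[4,15),[0,11); WM=9
i=10 t=14 v=5: → [12,23),[8,19),[4,15); WM=9
i=11 t=13 v=1: → [12,23),[8,19),[4,15); WM=13; [0,11) fires=6
i=12 t=17 v=1: → [16,27),[12,23),[8,19); WM=13
i=13 t=3 v=8: DROP (t<13-4); WM=16; [4,15) fires=5
i=14 t=27 v=2: → [24,35),[20,31); WM=16
i=15 t=13 v=5: → [12,23),[8,19),[4,15); WM=26; [8,19) fires=4 [12,23) fires=2
i=16 t=32 v=7: → [32,43),[28,39),[24,35); WM=26
i=17 t=30 v=4: → [28,39),[24,35),[20,31); WM=31; [16,27) fires=1 [20,31) fires=2
i=18 t=32 v=7: → [32,43),[28,39),[24,35); WM=31
i=19 t=22 v=3: DROP (t<31-4); WM=31

13 19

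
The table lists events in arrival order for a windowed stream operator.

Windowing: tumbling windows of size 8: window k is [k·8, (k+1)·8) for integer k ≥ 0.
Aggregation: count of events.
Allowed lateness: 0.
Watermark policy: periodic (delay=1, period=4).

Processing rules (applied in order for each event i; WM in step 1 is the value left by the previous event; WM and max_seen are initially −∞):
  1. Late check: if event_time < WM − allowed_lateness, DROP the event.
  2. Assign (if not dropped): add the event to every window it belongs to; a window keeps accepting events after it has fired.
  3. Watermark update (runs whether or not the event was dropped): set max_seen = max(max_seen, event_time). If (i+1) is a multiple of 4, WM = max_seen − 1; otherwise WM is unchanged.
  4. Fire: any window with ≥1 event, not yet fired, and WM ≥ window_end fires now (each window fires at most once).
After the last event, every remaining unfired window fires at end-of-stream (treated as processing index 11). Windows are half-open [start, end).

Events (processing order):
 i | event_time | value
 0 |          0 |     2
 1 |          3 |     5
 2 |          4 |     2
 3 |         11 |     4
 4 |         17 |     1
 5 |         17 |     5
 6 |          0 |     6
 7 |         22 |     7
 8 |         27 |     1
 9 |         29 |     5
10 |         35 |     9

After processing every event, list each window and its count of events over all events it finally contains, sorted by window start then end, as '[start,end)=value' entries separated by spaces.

[0,8)=3 [8,16)=1 [16,24)=3 [24,32)=2 [32,40)=1

i=0 t=0 v=2: → [0,8); WM=−∞
i=1 t=3 v=5: → [0,8); WM=−∞
i=2 t=4 v=2: → [0,8); WM=−∞
i=3 t=11 v=4: → [8,16); WM=10; [0,8) fires=3
i=4 t=17 v=1: → [16,24); WM=10
i=5 t=17 v=5: → [16,24); WM=10
i=6 t=0 v=6: DROP (t<10-0); WM=10
i=7 t=22 v=7: → [16,24); WM=21; [8,16) fires=1
i=8 t=27 v=1: → [24,32); WM=21
i=9 t=29 v=5: → [24,32); WM=21
i=10 t=35 v=9: → [32,40); WM=21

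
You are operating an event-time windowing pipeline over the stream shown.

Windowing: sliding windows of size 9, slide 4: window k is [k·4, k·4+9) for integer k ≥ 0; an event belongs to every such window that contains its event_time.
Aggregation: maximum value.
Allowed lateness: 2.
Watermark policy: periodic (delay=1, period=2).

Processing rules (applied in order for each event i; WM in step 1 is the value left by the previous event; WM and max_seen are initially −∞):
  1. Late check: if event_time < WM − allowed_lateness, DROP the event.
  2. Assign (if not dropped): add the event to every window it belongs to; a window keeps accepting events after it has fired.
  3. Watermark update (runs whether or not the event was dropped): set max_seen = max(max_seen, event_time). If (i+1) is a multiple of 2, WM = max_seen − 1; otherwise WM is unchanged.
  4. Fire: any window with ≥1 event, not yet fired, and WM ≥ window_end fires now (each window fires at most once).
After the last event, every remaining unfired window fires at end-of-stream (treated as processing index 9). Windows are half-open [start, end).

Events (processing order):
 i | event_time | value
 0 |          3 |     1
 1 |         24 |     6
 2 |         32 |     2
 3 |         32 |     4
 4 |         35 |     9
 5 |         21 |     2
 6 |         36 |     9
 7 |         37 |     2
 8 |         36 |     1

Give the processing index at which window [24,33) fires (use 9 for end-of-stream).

i=0 t=3 v=1: → [0,9); WM=−∞
i=1 t=24 v=6: → [24,33),[20,29),[16,25); WM=23; [0,9) fires=1
i=2 t=32 v=2: → [32,41),[28,37),[24,33); WM=23
i=3 t=32 v=4: → [32,41),[28,37),[24,33); WM=31; [16,25) fires=6 [20,29) fires=6
i=4 t=35 v=9: → [32,41),[28,37); WM=31
i=5 t=21 v=2: DROP (t<31-2); WM=34; [24,33) fires=6
i=6 t=36 v=9: → [36,45),[32,41),[28,37); WM=34
i=7 t=37 v=2: → [36,45),[32,41); WM=36
i=8 t=36 v=1: → [36,45),[32,41),[28,37); WM=36

5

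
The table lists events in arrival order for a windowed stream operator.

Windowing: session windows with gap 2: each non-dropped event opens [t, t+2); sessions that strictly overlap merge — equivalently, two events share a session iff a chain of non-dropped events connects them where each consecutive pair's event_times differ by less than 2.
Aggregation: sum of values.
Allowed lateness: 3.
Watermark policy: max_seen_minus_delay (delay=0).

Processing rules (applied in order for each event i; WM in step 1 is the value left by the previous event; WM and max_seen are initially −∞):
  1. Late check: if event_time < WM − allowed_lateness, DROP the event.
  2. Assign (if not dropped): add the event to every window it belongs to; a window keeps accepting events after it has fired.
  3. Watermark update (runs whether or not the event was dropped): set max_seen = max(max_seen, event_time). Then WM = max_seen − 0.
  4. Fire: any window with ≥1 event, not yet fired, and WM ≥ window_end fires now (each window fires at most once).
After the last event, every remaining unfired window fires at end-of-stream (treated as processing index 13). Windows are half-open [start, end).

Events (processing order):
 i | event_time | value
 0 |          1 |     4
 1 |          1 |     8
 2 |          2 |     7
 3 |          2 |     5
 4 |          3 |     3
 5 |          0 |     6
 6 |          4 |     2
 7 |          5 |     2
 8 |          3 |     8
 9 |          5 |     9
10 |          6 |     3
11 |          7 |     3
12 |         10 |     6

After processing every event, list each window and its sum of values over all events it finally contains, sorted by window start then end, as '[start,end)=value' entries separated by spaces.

i=0 t=1 v=4: → [1,3); WM=1
i=1 t=1 v=8: → [1,3); WM=1
i=2 t=2 v=7: → [1,4); WM=2
i=3 t=2 v=5: → [1,4); WM=2
i=4 t=3 v=3: → [1,5); WM=3
i=5 t=0 v=6: → [0,5); WM=3
i=6 t=4 v=2: → [0,6); WM=4
i=7 t=5 v=2: → [0,7); WM=5
i=8 t=3 v=8: → [0,7); WM=5
i=9 t=5 v=9: → [0,7); WM=5
i=10 t=6 v=3: → [0,8); WM=6
i=11 t=7 v=3: → [0,9); WM=7
i=12 t=10 v=6: → [10,12); WM=10

[0,9)=60 [10,12)=6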